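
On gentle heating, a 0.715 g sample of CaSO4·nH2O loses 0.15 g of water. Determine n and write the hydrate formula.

CaSO4·2H2O

Mass of anhydrous CaSO4 = 0.715 − 0.15 = 0.565 g
mol H2O = 0.15 / 18.02 = 0.008324
Molar mass of CaSO4 = 136.15 g/mol → mol CaSO4 = 0.565 / 136.15 = 0.00415
n = 0.008324 / 0.00415 = 2.01 ≈ 2 → CaSO4·2H2O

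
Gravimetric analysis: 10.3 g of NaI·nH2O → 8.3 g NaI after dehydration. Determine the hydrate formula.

NaI·2H2O

Mass of water lost = 10.3 − 8.3 = 2 g → 2 / 18.02 = 0.111 mol H2O
Molar mass of NaI = 149.89 g/mol → mol NaI = 8.3 / 149.89 = 0.05537
n = 0.111 / 0.05537 = 2.00 ≈ 2 → NaI·2H2O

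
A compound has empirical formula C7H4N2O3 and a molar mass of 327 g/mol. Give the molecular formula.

Empirical-formula mass = 164.12 g/mol
n = 327 / 164.12 = 1.99 ≈ 2
Molecular formula = (C7H4N2O3)2 = C14H8N4O6

C14H8N4O6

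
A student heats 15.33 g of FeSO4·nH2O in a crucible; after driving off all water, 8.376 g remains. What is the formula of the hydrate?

FeSO4·7H2O

Mass of water lost = 15.33 − 8.376 = 6.954 g → 6.954 / 18.02 = 0.3859 mol H2O
Molar mass of FeSO4 = 151.92 g/mol → mol FeSO4 = 8.376 / 151.92 = 0.05513
n = 0.3859 / 0.05513 = 7.00 ≈ 7 → FeSO4·7H2O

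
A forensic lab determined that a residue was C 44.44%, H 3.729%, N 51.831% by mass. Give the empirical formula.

CHN

Assume 100 g: 44.44 g C, 3.729 g H, 51.831 g N.
Moles — C: 44.44 / 12.01 = 3.7 mol; H: 3.729 / 1.008 = 3.699 mol; N: 51.831 / 14.01 = 3.7 mol
Divide by the smallest (3.699 mol H): C 1.000, H 1.000, N 1.000
≈ 1:1:1 → CHN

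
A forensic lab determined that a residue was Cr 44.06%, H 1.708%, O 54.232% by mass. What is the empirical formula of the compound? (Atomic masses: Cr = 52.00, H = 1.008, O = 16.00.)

Assume 100 g: 44.06 g Cr, 1.708 g H, 54.232 g O.
Cr: 44.06 g ÷ 52.00 g/mol = 0.8473 mol
H: 1.708 g ÷ 1.008 g/mol = 1.694 mol
O: 54.232 g ÷ 16.00 g/mol = 3.389 mol
Ratios (÷ 0.8473): Cr 1.000, H 2.000, O 4.000
→ CrH2O4

CrH2O4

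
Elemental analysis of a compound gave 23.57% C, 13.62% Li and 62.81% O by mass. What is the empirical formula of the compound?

CLiO2

Assume 100 g: 23.57 g C, 13.62 g Li, 62.81 g O.
Moles — C: 23.57 / 12.01 = 1.963 mol; Li: 13.62 / 6.94 = 1.963 mol; O: 62.81 / 16.00 = 3.926 mol
Smallest is C at 1.963 mol; normalising gives C 1.000, Li 1.000, O 2.000
≈ 1:1:2 → CLiO2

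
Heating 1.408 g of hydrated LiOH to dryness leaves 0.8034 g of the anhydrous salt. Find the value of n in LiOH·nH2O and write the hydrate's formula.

LiOH·H2O

Mass of water lost = 1.408 − 0.8034 = 0.6046 g → 0.6046 / 18.02 = 0.03355 mol H2O
Molar mass of LiOH = 23.95 g/mol → mol LiOH = 0.8034 / 23.95 = 0.03355
n = 0.03355 / 0.03355 = 1.00 ≈ 1 → LiOH·H2O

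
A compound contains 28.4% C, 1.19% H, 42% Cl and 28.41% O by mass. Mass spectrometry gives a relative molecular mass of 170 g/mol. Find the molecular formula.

Assume 100 g: 28.4 g C, 1.19 g H, 42 g Cl, 28.41 g O.
Moles — C: 28.4 / 12.01 = 2.365 mol; H: 1.19 / 1.008 = 1.181 mol; Cl: 42 / 35.45 = 1.185 mol; O: 28.41 / 16.00 = 1.776 mol
Ratios (÷ 1.181): C 2.003, H 1.000, Cl 1.004, O 1.504
Multiply by 2: C 4.01, H 2.00, Cl 2.01, O 3.01 → C4H2Cl2O3
Empirical-formula mass = 168.96 g/mol
n = 170 / 168.96 = 1.01 ≈ 1
Molecular formula = empirical formula = C4H2Cl2O3

C4H2Cl2O3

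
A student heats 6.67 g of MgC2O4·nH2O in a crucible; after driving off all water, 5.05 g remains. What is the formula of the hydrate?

MgC2O4·2H2O

Mass of water lost = 6.67 − 5.05 = 1.62 g → 1.62 / 18.02 = 0.0899 mol H2O
Molar mass of MgC2O4 = 112.33 g/mol → mol MgC2O4 = 5.05 / 112.33 = 0.04496
n = 0.0899 / 0.04496 = 2.00 ≈ 2 → MgC2O4·2H2O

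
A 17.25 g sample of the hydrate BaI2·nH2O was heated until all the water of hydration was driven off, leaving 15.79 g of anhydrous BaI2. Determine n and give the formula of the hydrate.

Mass of water lost = 17.25 − 15.79 = 1.46 g → 1.46 / 18.02 = 0.08102 mol H2O
Molar mass of BaI2 = 391.13 g/mol → mol BaI2 = 15.79 / 391.13 = 0.04037
n = 0.08102 / 0.04037 = 2.01 ≈ 2 → BaI2·2H2O

BaI2·2H2O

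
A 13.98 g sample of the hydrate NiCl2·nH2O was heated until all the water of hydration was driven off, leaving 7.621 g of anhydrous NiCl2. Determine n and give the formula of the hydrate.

NiCl2·6H2O

Mass of water lost = 13.98 − 7.621 = 6.359 g → 6.359 / 18.02 = 0.3529 mol H2O
Molar mass of NiCl2 = 129.59 g/mol → mol NiCl2 = 7.621 / 129.59 = 0.05881
n = 0.3529 / 0.05881 = 6.00 ≈ 6 → NiCl2·6H2O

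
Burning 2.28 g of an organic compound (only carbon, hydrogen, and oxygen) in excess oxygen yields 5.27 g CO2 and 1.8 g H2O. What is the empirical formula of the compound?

C3H5O

mol C = 5.27 / 44.01 = 0.1197; mass C = 0.1197 × 12.01 = 1.438 g
mol H = 2 × (1.8 / 18.02) = 0.1998; mass H = 0.1998 × 1.008 = 0.2014 g
mass O = 2.28 − (1.640) = 0.6405 g → mol O = 0.04003
Ratios (÷ 0.04003): C 2.991, H 4.991, O 1.000
→ C3H5O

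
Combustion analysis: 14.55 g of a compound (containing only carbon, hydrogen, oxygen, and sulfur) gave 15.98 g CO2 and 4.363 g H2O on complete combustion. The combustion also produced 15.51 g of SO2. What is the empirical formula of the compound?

mol C = 15.98 / 44.01 = 0.3631; mass C = 0.3631 × 12.01 = 4.361 g
mol H = 2 × (4.363 / 18.02) = 0.4842; mass H = 0.4842 × 1.008 = 0.4881 g
mol S = 15.51 / 64.07 = 0.2421; mass S = 7.763 g
mass O = 14.55 − (12.61) = 1.938 g → mol O = 0.1211
Divide by the smallest (0.1211 mol O): C 2.998, H 3.999, O 1.000, S 1.999
≈ 3:4:1:2 → C3H4OS2

C3H4OS2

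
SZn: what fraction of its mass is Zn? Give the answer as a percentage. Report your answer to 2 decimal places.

67.09%

Molar mass = 1(32.07) + 1(65.38) = 97.450 g/mol
Mass of Zn per mole = 1 × 65.38 = 65.380 g
% Zn = 65.380 / 97.450 × 100 = 67.09%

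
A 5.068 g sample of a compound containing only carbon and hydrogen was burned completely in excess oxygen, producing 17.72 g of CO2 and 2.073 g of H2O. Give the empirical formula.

C7H4

mol C = 17.72 / 44.01 = 0.4026; mass C = 0.4026 × 12.01 = 4.836 g
mol H = 2 × (2.073 / 18.02) = 0.2301; mass H = 0.2301 × 1.008 = 0.2319 g
Divide by the smallest (0.2301 mol H): C 1.750, H 1.000
×4: C 7.00, H 4.00 → C7H4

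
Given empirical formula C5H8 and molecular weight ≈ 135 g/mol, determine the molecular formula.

Empirical-formula mass = 68.11 g/mol
n = 135 / 68.11 = 1.98 ≈ 2
Molecular formula = (C5H8)2 = C10H16

C10H16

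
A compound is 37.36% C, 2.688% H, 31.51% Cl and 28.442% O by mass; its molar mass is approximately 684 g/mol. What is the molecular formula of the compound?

C21H18Cl6O12

Assume 100 g: 37.36 g C, 2.688 g H, 31.51 g Cl, 28.442 g O.
n(C) = 37.36/12.01 = 3.111, n(H) = 2.688/1.008 = 2.667, n(Cl) = 31.51/35.45 = 0.8889, n(O) = 28.442/16.00 = 1.778
Ratios (÷ 0.8889): C 3.500, H 3.000, Cl 1.000, O 2.000
Scaling by 2: C 7.00, H 6.00, Cl 2.00, O 4.00 → C7H6Cl2O4
Empirical-formula mass = 225.02 g/mol
n = 684 / 225.02 = 3.04 ≈ 3
Molecular formula = (C7H6Cl2O4)×3 = C21H18Cl6O12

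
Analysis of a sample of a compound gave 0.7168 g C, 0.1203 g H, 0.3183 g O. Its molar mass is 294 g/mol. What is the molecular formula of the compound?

C15H30O5

Moles — C: 0.7168 / 12.01 = 0.05968 mol; H: 0.1203 / 1.008 = 0.1193 mol; O: 0.3183 / 16.00 = 0.01989 mol
Smallest is O at 0.01989 mol; normalising gives C 3.000, H 5.999, O 1.000
→ C3H6O
Empirical-formula mass = 58.08 g/mol
n = 294 / 58.08 = 5.06 ≈ 5
Molecular formula = (C3H6O)×5 = C15H30O5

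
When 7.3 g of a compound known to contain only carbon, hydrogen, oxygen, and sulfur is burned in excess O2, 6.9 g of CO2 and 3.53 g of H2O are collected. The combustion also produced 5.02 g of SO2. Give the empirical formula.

C2H5O2S

mol C = 6.9 / 44.01 = 0.1568; mass C = 0.1568 × 12.01 = 1.883 g
mol H = 2 × (3.53 / 18.02) = 0.3918; mass H = 0.3918 × 1.008 = 0.3949 g
mol S = 5.02 / 64.07 = 0.07835; mass S = 2.513 g
mass O = 7.3 − (4.791) = 2.509 g → mol O = 0.1568
Divide by the smallest (0.07835 mol S): C 2.001, H 5.000, O 2.002, S 1.000
Ratio ≈ 2:5:2:1, so the empirical formula is C2H5O2S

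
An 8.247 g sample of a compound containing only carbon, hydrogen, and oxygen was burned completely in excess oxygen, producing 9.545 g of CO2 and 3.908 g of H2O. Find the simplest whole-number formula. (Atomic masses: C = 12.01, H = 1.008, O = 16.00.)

mol C = 9.545 / 44.01 = 0.2169; mass C = 0.2169 × 12.01 = 2.605 g
mol H = 2 × (3.908 / 18.02) = 0.4337; mass H = 0.4337 × 1.008 = 0.4372 g
mass O = 8.247 − (3.042) = 5.205 g → mol O = 0.3253
Smallest is C at 0.2169 mol; normalising gives C 1.000, H 2.000, O 1.500
Multiply by 2: C 2.00, H 4.00, O 3.00 → C2H4O3

C2H4O3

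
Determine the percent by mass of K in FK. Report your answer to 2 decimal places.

Molar mass = 1(19.00) + 1(39.10) = 58.100 g/mol
Mass of K per mole = 1 × 39.10 = 39.100 g
% K = 39.100 / 58.100 × 100 = 67.30%

67.30%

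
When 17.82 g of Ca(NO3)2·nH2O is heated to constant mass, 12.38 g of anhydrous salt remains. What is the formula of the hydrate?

Mass of water lost = 17.82 − 12.38 = 5.44 g → 5.44 / 18.02 = 0.3019 mol H2O
Molar mass of Ca(NO3)2 = 164.10 g/mol → mol Ca(NO3)2 = 12.38 / 164.10 = 0.07544
n = 0.3019 / 0.07544 = 4.00 ≈ 4 → Ca(NO3)2·4H2O

Ca(NO3)2·4H2O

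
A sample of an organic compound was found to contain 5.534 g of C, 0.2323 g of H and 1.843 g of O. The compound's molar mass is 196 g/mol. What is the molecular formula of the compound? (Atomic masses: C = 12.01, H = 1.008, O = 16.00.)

Moles — C: 5.534 / 12.01 = 0.4608 mol; H: 0.2323 / 1.008 = 0.2305 mol; O: 1.843 / 16.00 = 0.1152 mol
Divide by the smallest (0.1152 mol O): C 4.000, H 2.001, O 1.000
≈ 4:2:1 → C4H2O
Empirical-formula mass = 66.06 g/mol
n = 196 / 66.06 = 2.97 ≈ 3
Molecular formula = (C4H2O)×3 = C12H6O3

C12H6O3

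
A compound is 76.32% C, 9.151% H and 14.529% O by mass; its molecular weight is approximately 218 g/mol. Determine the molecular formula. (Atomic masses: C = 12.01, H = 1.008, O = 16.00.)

Assume 100 g: 76.32 g C, 9.151 g H, 14.529 g O.
C: 76.32 g ÷ 12.01 g/mol = 6.355 mol
H: 9.151 g ÷ 1.008 g/mol = 9.078 mol
O: 14.529 g ÷ 16.00 g/mol = 0.9081 mol
Smallest is O at 0.9081 mol; normalising gives C 6.998, H 9.998, O 1.000
Ratio ≈ 7:10:1, so the empirical formula is C7H10O
Empirical-formula mass = 110.15 g/mol
n = 218 / 110.15 = 1.98 ≈ 2
Molecular formula = (C7H10O)×2 = C14H20O2

C14H20O2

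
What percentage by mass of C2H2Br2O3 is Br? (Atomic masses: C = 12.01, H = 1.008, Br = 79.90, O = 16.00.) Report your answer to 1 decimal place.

Molar mass = 2(12.01) + 2(1.008) + 2(79.90) + 3(16.00) = 233.836 g/mol
Mass of Br per mole = 2 × 79.90 = 159.800 g
% Br = 159.800 / 233.836 × 100 = 68.3%

68.3%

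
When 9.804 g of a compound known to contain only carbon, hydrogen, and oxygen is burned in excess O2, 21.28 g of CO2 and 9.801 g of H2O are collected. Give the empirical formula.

mol C = 21.28 / 44.01 = 0.4835; mass C = 0.4835 × 12.01 = 5.807 g
mol H = 2 × (9.801 / 18.02) = 1.088; mass H = 1.088 × 1.008 = 1.096 g
mass O = 9.804 − (6.904) = 2.900 g → mol O = 0.1813
Ratios (÷ 0.1813): C 2.667, H 6.001, O 1.000
Multiply by 3: C 8.00, H 18.00, O 3.00 → C8H18O3

C8H18O3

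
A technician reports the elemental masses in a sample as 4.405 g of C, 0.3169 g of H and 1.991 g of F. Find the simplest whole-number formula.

Moles — C: 4.405 / 12.01 = 0.3668 mol; H: 0.3169 / 1.008 = 0.3144 mol; F: 1.991 / 19.00 = 0.1048 mol
Divide by the smallest (0.1048 mol F): C 3.500, H 3.000, F 1.000
Multiply by 2: C 7.00, H 6.00, F 2.00 → C7H6F2

C7H6F2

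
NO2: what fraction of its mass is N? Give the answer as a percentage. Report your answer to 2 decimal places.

30.45%

Molar mass = 1(14.01) + 2(16.00) = 46.010 g/mol
Mass of N per mole = 1 × 14.01 = 14.010 g
% N = 14.010 / 46.010 × 100 = 30.45%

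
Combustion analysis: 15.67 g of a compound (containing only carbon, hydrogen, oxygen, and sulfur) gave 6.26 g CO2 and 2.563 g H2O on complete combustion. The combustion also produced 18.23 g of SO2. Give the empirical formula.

mol C = 6.26 / 44.01 = 0.1422; mass C = 0.1422 × 12.01 = 1.708 g
mol H = 2 × (2.563 / 18.02) = 0.2845; mass H = 0.2845 × 1.008 = 0.2867 g
mol S = 18.23 / 64.07 = 0.2845; mass S = 9.125 g
mass O = 15.67 − (11.12) = 4.550 g → mol O = 0.2844
Divide by the smallest (0.1422 mol C): C 1.000, H 2.000, O 1.999, S 2.000
Ratio ≈ 1:2:2:2, so the empirical formula is CH2O2S2

CH2O2S2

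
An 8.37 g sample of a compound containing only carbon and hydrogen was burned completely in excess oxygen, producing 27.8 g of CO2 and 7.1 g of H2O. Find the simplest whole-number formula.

C4H5

mol C = 27.8 / 44.01 = 0.6317; mass C = 0.6317 × 12.01 = 7.586 g
mol H = 2 × (7.1 / 18.02) = 0.7880; mass H = 0.7880 × 1.008 = 0.7943 g
Smallest is C at 0.6317 mol; normalising gives C 1.000, H 1.247
Multiply by 4: C 4.00, H 4.99 → C4H5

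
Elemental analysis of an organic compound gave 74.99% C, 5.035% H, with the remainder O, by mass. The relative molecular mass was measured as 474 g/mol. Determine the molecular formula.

Assume 100 g: 74.99 g C, 5.035 g H, 19.975 g O.
n(C) = 74.99/12.01 = 6.244, n(H) = 5.035/1.008 = 4.995, n(O) = 19.975/16.00 = 1.248
Ratios (÷ 1.248): C 5.001, H 4.001, O 1.000
→ C5H4O
Empirical-formula mass = 80.08 g/mol
n = 474 / 80.08 = 5.92 ≈ 6
Molecular formula = (C5H4O)×6 = C30H24O6

C30H24O6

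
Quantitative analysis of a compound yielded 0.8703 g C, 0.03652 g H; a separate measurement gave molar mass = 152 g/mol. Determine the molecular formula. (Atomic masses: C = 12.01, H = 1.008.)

Moles — C: 0.8703 / 12.01 = 0.07246 mol; H: 0.03652 / 1.008 = 0.03623 mol
Ratios (÷ 0.03623): C 2.000, H 1.000
≈ 2:1 → C2H
Empirical-formula mass = 25.03 g/mol
n = 152 / 25.03 = 6.07 ≈ 6
Molecular formula = (C2H)×6 = C12H6

C12H6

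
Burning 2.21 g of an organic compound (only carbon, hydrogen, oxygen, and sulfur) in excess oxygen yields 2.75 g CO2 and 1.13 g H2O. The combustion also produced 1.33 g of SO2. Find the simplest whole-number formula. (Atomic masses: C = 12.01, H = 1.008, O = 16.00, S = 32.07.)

C3H6O2S

mol C = 2.75 / 44.01 = 0.06249; mass C = 0.06249 × 12.01 = 0.7505 g
mol H = 2 × (1.13 / 18.02) = 0.1254; mass H = 0.1254 × 1.008 = 0.1264 g
mol S = 1.33 / 64.07 = 0.02076; mass S = 0.6657 g
mass O = 2.21 − (1.543) = 0.6674 g → mol O = 0.04171
Smallest is S at 0.02076 mol; normalising gives C 3.010, H 6.042, O 2.009, S 1.000
Ratio ≈ 3:6:2:1, so the empirical formula is C3H6O2S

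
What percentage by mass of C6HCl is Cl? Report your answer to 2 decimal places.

Molar mass = 6(12.01) + 1(1.008) + 1(35.45) = 108.518 g/mol
Mass of Cl per mole = 1 × 35.45 = 35.450 g
% Cl = 35.450 / 108.518 × 100 = 32.67%

32.67%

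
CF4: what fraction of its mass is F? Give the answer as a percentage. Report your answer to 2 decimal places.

Molar mass = 1(12.01) + 4(19.00) = 88.010 g/mol
Mass of F per mole = 4 × 19.00 = 76.000 g
% F = 76.000 / 88.010 × 100 = 86.35%

86.35%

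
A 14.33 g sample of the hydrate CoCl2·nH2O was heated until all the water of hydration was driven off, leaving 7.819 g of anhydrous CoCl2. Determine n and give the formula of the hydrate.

Mass of water lost = 14.33 − 7.819 = 6.511 g → 6.511 / 18.02 = 0.3613 mol H2O
Molar mass of CoCl2 = 129.83 g/mol → mol CoCl2 = 7.819 / 129.83 = 0.06022
n = 0.3613 / 0.06022 = 6.00 ≈ 6 → CoCl2·6H2O

CoCl2·6H2O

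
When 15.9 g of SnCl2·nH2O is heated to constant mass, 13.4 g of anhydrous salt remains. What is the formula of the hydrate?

SnCl2·2H2O

Mass of water lost = 15.9 − 13.4 = 2.5 g → 2.5 / 18.02 = 0.1387 mol H2O
Molar mass of SnCl2 = 189.61 g/mol → mol SnCl2 = 13.4 / 189.61 = 0.07067
n = 0.1387 / 0.07067 = 1.96 ≈ 2 → SnCl2·2H2O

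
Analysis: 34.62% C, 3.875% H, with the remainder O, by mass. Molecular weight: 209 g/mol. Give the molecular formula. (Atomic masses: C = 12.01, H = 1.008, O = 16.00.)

Assume 100 g: 34.62 g C, 3.875 g H, 61.505 g O.
C: 34.62 g ÷ 12.01 g/mol = 2.883 mol
H: 3.875 g ÷ 1.008 g/mol = 3.844 mol
O: 61.505 g ÷ 16.00 g/mol = 3.844 mol
Divide by the smallest (2.883 mol C): C 1.000, H 1.334, O 1.334
Scaling by 3: C 3.00, H 4.00, O 4.00 → C3H4O4
Empirical-formula mass = 104.06 g/mol
n = 209 / 104.06 = 2.01 ≈ 2
Molecular formula = (C3H4O4)×2 = C6H8O8

C6H8O8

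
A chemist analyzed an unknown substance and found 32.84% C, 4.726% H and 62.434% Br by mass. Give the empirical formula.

C7H12Br2

Assume 100 g: 32.84 g C, 4.726 g H, 62.434 g Br.
Moles — C: 32.84 / 12.01 = 2.734 mol; H: 4.726 / 1.008 = 4.688 mol; Br: 62.434 / 79.90 = 0.7814 mol
Divide by the smallest (0.7814 mol Br): C 3.499, H 6.000, Br 1.000
×2: C 7.00, H 12.00, Br 2.00 → C7H12Br2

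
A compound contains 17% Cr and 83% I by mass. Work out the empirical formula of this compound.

Assume 100 g: 17 g Cr, 83 g I.
n(Cr) = 17/52.00 = 0.3269, n(I) = 83/126.90 = 0.6541
Divide by the smallest (0.3269 mol Cr): Cr 1.000, I 2.001
→ CrI2

CrI2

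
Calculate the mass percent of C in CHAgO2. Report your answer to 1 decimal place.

Molar mass = 1(12.01) + 1(1.008) + 1(107.87) + 2(16.00) = 152.888 g/mol
Mass of C per mole = 1 × 12.01 = 12.010 g
% C = 12.010 / 152.888 × 100 = 7.9%

7.9%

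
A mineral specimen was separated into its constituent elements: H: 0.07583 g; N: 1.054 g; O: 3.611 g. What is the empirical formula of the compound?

HNO3

H: 0.07583 g ÷ 1.008 g/mol = 0.07523 mol
N: 1.054 g ÷ 14.01 g/mol = 0.07523 mol
O: 3.611 g ÷ 16.00 g/mol = 0.2257 mol
Divide by the smallest (0.07523 mol H): H 1.000, N 1.000, O 3.000
≈ 1:1:3 → HNO3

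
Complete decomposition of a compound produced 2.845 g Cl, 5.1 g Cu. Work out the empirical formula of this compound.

n(Cl) = 2.845/35.45 = 0.08025, n(Cu) = 5.1/63.55 = 0.08025
Ratios (÷ 0.08025): Cl 1.000, Cu 1.000
Ratio ≈ 1:1, so the empirical formula is ClCu

ClCu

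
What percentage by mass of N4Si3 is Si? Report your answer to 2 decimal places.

60.06%

Molar mass = 4(14.01) + 3(28.09) = 140.310 g/mol
Mass of Si per mole = 3 × 28.09 = 84.270 g
% Si = 84.270 / 140.310 × 100 = 60.06%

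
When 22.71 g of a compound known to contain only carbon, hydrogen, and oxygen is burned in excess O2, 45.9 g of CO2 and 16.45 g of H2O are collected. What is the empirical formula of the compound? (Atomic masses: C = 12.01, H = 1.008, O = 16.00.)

C4H7O2

mol C = 45.9 / 44.01 = 1.043; mass C = 1.043 × 12.01 = 12.53 g
mol H = 2 × (16.45 / 18.02) = 1.826; mass H = 1.826 × 1.008 = 1.840 g
mass O = 22.71 − (14.37) = 8.344 g → mol O = 0.5215
Divide by the smallest (0.5215 mol O): C 2.000, H 3.501, O 1.000
×2: C 4.00, H 7.00, O 2.00 → C4H7O2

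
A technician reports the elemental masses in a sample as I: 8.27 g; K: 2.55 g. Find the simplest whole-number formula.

Moles — I: 8.27 / 126.90 = 0.06517 mol; K: 2.55 / 39.10 = 0.06522 mol
Divide by the smallest (0.06517 mol I): I 1.000, K 1.001
Ratio ≈ 1:1, so the empirical formula is IK

IK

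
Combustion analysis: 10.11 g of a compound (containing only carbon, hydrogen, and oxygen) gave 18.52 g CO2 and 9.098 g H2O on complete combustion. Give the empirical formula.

mol C = 18.52 / 44.01 = 0.4208; mass C = 0.4208 × 12.01 = 5.054 g
mol H = 2 × (9.098 / 18.02) = 1.010; mass H = 1.010 × 1.008 = 1.018 g
mass O = 10.11 − (6.072) = 4.038 g → mol O = 0.2524
Ratios (÷ 0.2524): C 1.667, H 4.001, O 1.000
Multiply by 3: C 5.00, H 12.00, O 3.00 → C5H12O3

C5H12O3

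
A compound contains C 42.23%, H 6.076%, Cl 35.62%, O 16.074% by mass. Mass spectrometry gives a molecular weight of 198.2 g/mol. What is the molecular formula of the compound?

Assume 100 g: 42.23 g C, 6.076 g H, 35.62 g Cl, 16.074 g O.
C: 42.23 g ÷ 12.01 g/mol = 3.516 mol
H: 6.076 g ÷ 1.008 g/mol = 6.028 mol
Cl: 35.62 g ÷ 35.45 g/mol = 1.005 mol
O: 16.074 g ÷ 16.00 g/mol = 1.005 mol
Ratios (÷ 1.005): C 3.500, H 6.000, Cl 1.000, O 1.000
Multiply by 2: C 7.00, H 12.00, Cl 2.00, O 2.00 → C7H12Cl2O2
Empirical-formula mass = 199.07 g/mol
n = 198.2 / 199.07 = 1.00 ≈ 1
Molecular formula = empirical formula = C7H12Cl2O2

C7H12Cl2O2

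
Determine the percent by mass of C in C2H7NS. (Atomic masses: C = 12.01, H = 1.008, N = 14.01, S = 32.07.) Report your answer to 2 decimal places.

Molar mass = 2(12.01) + 7(1.008) + 1(14.01) + 1(32.07) = 77.156 g/mol
Mass of C per mole = 2 × 12.01 = 24.020 g
% C = 24.020 / 77.156 × 100 = 31.13%

31.13%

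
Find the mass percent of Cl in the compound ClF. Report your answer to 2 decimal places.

65.11%

Molar mass = 1(35.45) + 1(19.00) = 54.450 g/mol
Mass of Cl per mole = 1 × 35.45 = 35.450 g
% Cl = 35.450 / 54.450 × 100 = 65.11%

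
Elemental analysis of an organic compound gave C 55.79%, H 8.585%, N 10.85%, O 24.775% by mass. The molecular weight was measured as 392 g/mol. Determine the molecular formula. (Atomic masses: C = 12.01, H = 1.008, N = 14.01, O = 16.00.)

C18H33N3O6

Assume 100 g: 55.79 g C, 8.585 g H, 10.85 g N, 24.775 g O.
C: 55.79 g ÷ 12.01 g/mol = 4.645 mol
H: 8.585 g ÷ 1.008 g/mol = 8.517 mol
N: 10.85 g ÷ 14.01 g/mol = 0.7744 mol
O: 24.775 g ÷ 16.00 g/mol = 1.548 mol
Divide by the smallest (0.7744 mol N): C 5.998, H 10.997, N 1.000, O 1.999
→ C6H11NO2
Empirical-formula mass = 129.16 g/mol
n = 392 / 129.16 = 3.04 ≈ 3
Molecular formula = (C6H11NO2)×3 = C18H33N3O6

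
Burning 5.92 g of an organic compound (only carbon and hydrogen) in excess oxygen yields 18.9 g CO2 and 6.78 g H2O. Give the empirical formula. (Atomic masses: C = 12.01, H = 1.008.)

mol C = 18.9 / 44.01 = 0.4294; mass C = 0.4294 × 12.01 = 5.158 g
mol H = 2 × (6.78 / 18.02) = 0.7525; mass H = 0.7525 × 1.008 = 0.7585 g
Divide by the smallest (0.4294 mol C): C 1.000, H 1.752
Scaling by 4: C 4.00, H 7.01 → C4H7

C4H7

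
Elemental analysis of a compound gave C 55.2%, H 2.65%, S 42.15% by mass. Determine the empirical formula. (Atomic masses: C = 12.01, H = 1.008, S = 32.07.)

C7H4S2

Assume 100 g: 55.2 g C, 2.65 g H, 42.15 g S.
n(C) = 55.2/12.01 = 4.596, n(H) = 2.65/1.008 = 2.629, n(S) = 42.15/32.07 = 1.314
Divide by the smallest (1.314 mol S): C 3.497, H 2.000, S 1.000
Scaling by 2: C 6.99, H 4.00, S 2.00 → C7H4S2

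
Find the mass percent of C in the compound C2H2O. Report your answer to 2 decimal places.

57.14%

Molar mass = 2(12.01) + 2(1.008) + 1(16.00) = 42.036 g/mol
Mass of C per mole = 2 × 12.01 = 24.020 g
% C = 24.020 / 42.036 × 100 = 57.14%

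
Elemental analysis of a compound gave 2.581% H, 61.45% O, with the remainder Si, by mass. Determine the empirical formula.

H2O3Si

Assume 100 g: 2.581 g H, 61.45 g O, 35.969 g Si.
n(H) = 2.581/1.008 = 2.561, n(O) = 61.45/16.00 = 3.841, n(Si) = 35.969/28.09 = 1.28
Ratios (÷ 1.28): H 2.000, O 2.999, Si 1.000
Ratio ≈ 2:3:1, so the empirical formula is H2O3Si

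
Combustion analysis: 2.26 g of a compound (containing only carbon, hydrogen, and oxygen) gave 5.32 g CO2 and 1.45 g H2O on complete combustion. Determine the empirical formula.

C3H4O

mol C = 5.32 / 44.01 = 0.1209; mass C = 0.1209 × 12.01 = 1.452 g
mol H = 2 × (1.45 / 18.02) = 0.1609; mass H = 0.1609 × 1.008 = 0.1622 g
mass O = 2.26 − (1.614) = 0.6460 g → mol O = 0.04037
Divide by the smallest (0.04037 mol O): C 2.994, H 3.986, O 1.000
→ C3H4O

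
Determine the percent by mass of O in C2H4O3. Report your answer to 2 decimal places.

63.11%

Molar mass = 2(12.01) + 4(1.008) + 3(16.00) = 76.052 g/mol
Mass of O per mole = 3 × 16.00 = 48.000 g
% O = 48.000 / 76.052 × 100 = 63.11%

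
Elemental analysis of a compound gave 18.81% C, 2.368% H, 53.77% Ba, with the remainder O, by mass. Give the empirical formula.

C4H6BaO4

Assume 100 g: 18.81 g C, 2.368 g H, 53.77 g Ba, 25.052 g O.
Moles — C: 18.81 / 12.01 = 1.566 mol; H: 2.368 / 1.008 = 2.349 mol; Ba: 53.77 / 137.33 = 0.3915 mol; O: 25.052 / 16.00 = 1.566 mol
Divide by the smallest (0.3915 mol Ba): C 4.000, H 6.000, Ba 1.000, O 3.999
≈ 4:6:1:4 → C4H6BaO4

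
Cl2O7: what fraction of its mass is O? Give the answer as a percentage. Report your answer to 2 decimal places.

61.24%

Molar mass = 2(35.45) + 7(16.00) = 182.900 g/mol
Mass of O per mole = 7 × 16.00 = 112.000 g
% O = 112.000 / 182.900 × 100 = 61.24%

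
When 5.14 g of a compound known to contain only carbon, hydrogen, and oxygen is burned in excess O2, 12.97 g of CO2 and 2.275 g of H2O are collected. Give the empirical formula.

C7H6O2

mol C = 12.97 / 44.01 = 0.2947; mass C = 0.2947 × 12.01 = 3.539 g
mol H = 2 × (2.275 / 18.02) = 0.2525; mass H = 0.2525 × 1.008 = 0.2545 g
mass O = 5.14 − (3.794) = 1.346 g → mol O = 0.08413
Ratios (÷ 0.08413): C 3.503, H 3.001, O 1.000
Scaling by 2: C 7.01, H 6.00, O 2.00 → C7H6O2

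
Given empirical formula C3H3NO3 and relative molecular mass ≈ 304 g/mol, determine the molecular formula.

C9H9N3O9

Empirical-formula mass = 101.06 g/mol
n = 304 / 101.06 = 3.01 ≈ 3
Molecular formula = (C3H3NO3)3 = C9H9N3O9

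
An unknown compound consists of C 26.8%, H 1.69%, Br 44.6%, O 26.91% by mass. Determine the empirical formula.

Assume 100 g: 26.8 g C, 1.69 g H, 44.6 g Br, 26.91 g O.
n(C) = 26.8/12.01 = 2.231, n(H) = 1.69/1.008 = 1.677, n(Br) = 44.6/79.90 = 0.5582, n(O) = 26.91/16.00 = 1.682
Divide by the smallest (0.5582 mol Br): C 3.998, H 3.004, Br 1.000, O 3.013
→ C4H3BrO3

C4H3BrO3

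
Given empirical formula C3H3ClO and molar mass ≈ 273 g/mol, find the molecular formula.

C9H9Cl3O3

Empirical-formula mass = 90.50 g/mol
n = 273 / 90.50 = 3.02 ≈ 3
Molecular formula = (C3H3ClO)3 = C9H9Cl3O3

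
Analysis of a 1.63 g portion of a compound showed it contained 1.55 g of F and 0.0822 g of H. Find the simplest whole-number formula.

Moles — F: 1.55 / 19.00 = 0.08158 mol; H: 0.0822 / 1.008 = 0.08155 mol
Ratios (÷ 0.08155): F 1.000, H 1.000
≈ 1:1 → FH

FH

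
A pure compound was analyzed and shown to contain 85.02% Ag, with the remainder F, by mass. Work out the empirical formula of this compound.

Assume 100 g: 85.02 g Ag, 14.98 g F.
n(Ag) = 85.02/107.87 = 0.7882, n(F) = 14.98/19.00 = 0.7884
Divide by the smallest (0.7882 mol Ag): Ag 1.000, F 1.000
≈ 1:1 → AgF

AgF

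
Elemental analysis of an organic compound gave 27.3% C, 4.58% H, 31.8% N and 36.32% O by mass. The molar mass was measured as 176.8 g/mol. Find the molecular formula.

C4H8N4O4

Assume 100 g: 27.3 g C, 4.58 g H, 31.8 g N, 36.32 g O.
C: 27.3 g ÷ 12.01 g/mol = 2.273 mol
H: 4.58 g ÷ 1.008 g/mol = 4.544 mol
N: 31.8 g ÷ 14.01 g/mol = 2.27 mol
O: 36.32 g ÷ 16.00 g/mol = 2.27 mol
Divide by the smallest (2.27 mol N): C 1.001, H 2.002, N 1.000, O 1.000
Ratio ≈ 1:2:1:1, so the empirical formula is CH2NO
Empirical-formula mass = 44.04 g/mol
n = 176.8 / 44.04 = 4.01 ≈ 4
Molecular formula = (CH2NO)×4 = C4H8N4O4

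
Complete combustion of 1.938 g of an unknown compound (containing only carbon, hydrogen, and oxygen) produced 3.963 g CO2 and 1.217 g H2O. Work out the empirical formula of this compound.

C2H3O

mol C = 3.963 / 44.01 = 0.09005; mass C = 0.09005 × 12.01 = 1.081 g
mol H = 2 × (1.217 / 18.02) = 0.1351; mass H = 0.1351 × 1.008 = 0.1362 g
mass O = 1.938 − (1.218) = 0.7204 g → mol O = 0.04502
Ratios (÷ 0.04502): C 2.000, H 3.000, O 1.000
Ratio ≈ 2:3:1, so the empirical formula is C2H3O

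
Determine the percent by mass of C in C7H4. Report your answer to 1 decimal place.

95.4%

Molar mass = 7(12.01) + 4(1.008) = 88.102 g/mol
Mass of C per mole = 7 × 12.01 = 84.070 g
% C = 84.070 / 88.102 × 100 = 95.4%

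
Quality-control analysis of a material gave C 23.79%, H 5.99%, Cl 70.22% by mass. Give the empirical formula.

Assume 100 g: 23.79 g C, 5.99 g H, 70.22 g Cl.
Moles — C: 23.79 / 12.01 = 1.981 mol; H: 5.99 / 1.008 = 5.942 mol; Cl: 70.22 / 35.45 = 1.981 mol
Smallest is Cl at 1.981 mol; normalising gives C 1.000, H 3.000, Cl 1.000
→ CH3Cl

CH3Cl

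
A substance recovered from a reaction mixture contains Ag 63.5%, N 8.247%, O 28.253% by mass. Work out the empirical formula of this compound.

Assume 100 g: 63.5 g Ag, 8.247 g N, 28.253 g O.
Moles — Ag: 63.5 / 107.87 = 0.5887 mol; N: 8.247 / 14.01 = 0.5887 mol; O: 28.253 / 16.00 = 1.766 mol
Ratios (÷ 0.5887): Ag 1.000, N 1.000, O 3.000
→ AgNO3

AgNO3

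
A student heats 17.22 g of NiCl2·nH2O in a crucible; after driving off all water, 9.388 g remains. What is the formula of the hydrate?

Mass of water lost = 17.22 − 9.388 = 7.832 g → 7.832 / 18.02 = 0.4346 mol H2O
Molar mass of NiCl2 = 129.59 g/mol → mol NiCl2 = 9.388 / 129.59 = 0.07244
n = 0.4346 / 0.07244 = 6.00 ≈ 6 → NiCl2·6H2O

NiCl2·6H2O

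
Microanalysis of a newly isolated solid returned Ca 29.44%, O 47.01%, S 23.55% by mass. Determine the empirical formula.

CaO4S

Assume 100 g: 29.44 g Ca, 47.01 g O, 23.55 g S.
Ca: 29.44 g ÷ 40.08 g/mol = 0.7345 mol
O: 47.01 g ÷ 16.00 g/mol = 2.938 mol
S: 23.55 g ÷ 32.07 g/mol = 0.7343 mol
Divide by the smallest (0.7343 mol S): Ca 1.000, O 4.001, S 1.000
→ CaO4S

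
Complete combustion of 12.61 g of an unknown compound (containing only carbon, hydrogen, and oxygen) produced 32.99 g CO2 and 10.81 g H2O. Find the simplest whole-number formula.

mol C = 32.99 / 44.01 = 0.7496; mass C = 0.7496 × 12.01 = 9.003 g
mol H = 2 × (10.81 / 18.02) = 1.200; mass H = 1.200 × 1.008 = 1.209 g
mass O = 12.61 − (10.21) = 2.398 g → mol O = 0.1499
Smallest is O at 0.1499 mol; normalising gives C 5.002, H 8.006, O 1.000
→ C5H8O

C5H8O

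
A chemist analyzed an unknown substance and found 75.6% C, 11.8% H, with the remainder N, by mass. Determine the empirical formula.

Assume 100 g: 75.6 g C, 11.8 g H, 12.6 g N.
Moles — C: 75.6 / 12.01 = 6.295 mol; H: 11.8 / 1.008 = 11.71 mol; N: 12.6 / 14.01 = 0.8994 mol
Smallest is N at 0.8994 mol; normalising gives C 6.999, H 13.016, N 1.000
→ C7H13N

C7H13N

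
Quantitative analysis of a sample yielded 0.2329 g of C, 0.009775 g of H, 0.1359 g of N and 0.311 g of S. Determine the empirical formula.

Moles — C: 0.2329 / 12.01 = 0.01939 mol; H: 0.009775 / 1.008 = 0.009697 mol; N: 0.1359 / 14.01 = 0.0097 mol; S: 0.311 / 32.07 = 0.009698 mol
Divide by the smallest (0.009697 mol H): C 2.000, H 1.000, N 1.000, S 1.000
→ C2HNS

C2HNS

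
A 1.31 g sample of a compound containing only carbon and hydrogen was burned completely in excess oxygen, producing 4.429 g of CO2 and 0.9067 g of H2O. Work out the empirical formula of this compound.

CH

mol C = 4.429 / 44.01 = 0.1006; mass C = 0.1006 × 12.01 = 1.209 g
mol H = 2 × (0.9067 / 18.02) = 0.1006; mass H = 0.1006 × 1.008 = 0.1014 g
Smallest is H at 0.1006 mol; normalising gives C 1.000, H 1.000
≈ 1:1 → CH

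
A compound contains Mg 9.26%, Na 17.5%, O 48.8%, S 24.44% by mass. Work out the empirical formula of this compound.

MgNa2O8S2

Assume 100 g: 9.26 g Mg, 17.5 g Na, 48.8 g O, 24.44 g S.
Mg: 9.26 g ÷ 24.31 g/mol = 0.3809 mol
Na: 17.5 g ÷ 22.99 g/mol = 0.7612 mol
O: 48.8 g ÷ 16.00 g/mol = 3.05 mol
S: 24.44 g ÷ 32.07 g/mol = 0.7621 mol
Ratios (÷ 0.3809): Mg 1.000, Na 1.998, O 8.007, S 2.001
→ MgNa2O8S2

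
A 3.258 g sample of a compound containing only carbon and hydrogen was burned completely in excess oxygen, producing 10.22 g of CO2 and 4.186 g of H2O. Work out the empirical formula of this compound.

CH2

mol C = 10.22 / 44.01 = 0.2322; mass C = 0.2322 × 12.01 = 2.789 g
mol H = 2 × (4.186 / 18.02) = 0.4646; mass H = 0.4646 × 1.008 = 0.4683 g
Divide by the smallest (0.2322 mol C): C 1.000, H 2.001
≈ 1:2 → CH2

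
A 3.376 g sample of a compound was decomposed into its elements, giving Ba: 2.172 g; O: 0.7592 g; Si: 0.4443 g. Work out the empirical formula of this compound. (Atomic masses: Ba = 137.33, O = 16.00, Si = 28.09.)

Ba: 2.172 g ÷ 137.33 g/mol = 0.01582 mol
O: 0.7592 g ÷ 16.00 g/mol = 0.04745 mol
Si: 0.4443 g ÷ 28.09 g/mol = 0.01582 mol
Divide by the smallest (0.01582 mol Ba): Ba 1.000, O 3.000, Si 1.000
≈ 1:3:1 → BaO3Si

BaO3Si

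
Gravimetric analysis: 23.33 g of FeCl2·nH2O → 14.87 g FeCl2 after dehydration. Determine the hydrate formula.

Mass of water lost = 23.33 − 14.87 = 8.46 g → 8.46 / 18.02 = 0.4695 mol H2O
Molar mass of FeCl2 = 126.75 g/mol → mol FeCl2 = 14.87 / 126.75 = 0.1173
n = 0.4695 / 0.1173 = 4.00 ≈ 4 → FeCl2·4H2O

FeCl2·4H2O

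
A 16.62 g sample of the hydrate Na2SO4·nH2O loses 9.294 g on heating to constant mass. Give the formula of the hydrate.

Mass of anhydrous Na2SO4 = 16.62 − 9.294 = 7.326 g
mol H2O = 9.294 / 18.02 = 0.5158
Molar mass of Na2SO4 = 142.05 g/mol → mol Na2SO4 = 7.326 / 142.05 = 0.05157
n = 0.5158 / 0.05157 = 10.00 ≈ 10 → Na2SO4·10H2O

Na2SO4·10H2O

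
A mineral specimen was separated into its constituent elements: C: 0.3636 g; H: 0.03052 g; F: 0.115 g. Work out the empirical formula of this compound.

C5H5F

n(C) = 0.3636/12.01 = 0.03027, n(H) = 0.03052/1.008 = 0.03028, n(F) = 0.115/19.00 = 0.006053
Divide by the smallest (0.006053 mol F): C 5.002, H 5.002, F 1.000
Ratio ≈ 5:5:1, so the empirical formula is C5H5F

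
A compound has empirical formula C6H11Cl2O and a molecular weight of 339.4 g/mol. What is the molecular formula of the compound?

Empirical-formula mass = 170.05 g/mol
n = 339.4 / 170.05 = 2.00 ≈ 2
Molecular formula = (C6H11Cl2O)2 = C12H22Cl4O2

C12H22Cl4O2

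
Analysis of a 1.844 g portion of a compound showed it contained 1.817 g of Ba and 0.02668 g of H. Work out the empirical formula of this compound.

n(Ba) = 1.817/137.33 = 0.01323, n(H) = 0.02668/1.008 = 0.02647
Divide by the smallest (0.01323 mol Ba): Ba 1.000, H 2.000
Ratio ≈ 1:2, so the empirical formula is BaH2

BaH2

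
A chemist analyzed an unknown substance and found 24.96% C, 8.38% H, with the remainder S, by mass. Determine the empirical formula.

Assume 100 g: 24.96 g C, 8.38 g H, 66.66 g S.
n(C) = 24.96/12.01 = 2.078, n(H) = 8.38/1.008 = 8.313, n(S) = 66.66/32.07 = 2.079
Ratios (÷ 2.078): C 1.000, H 4.000, S 1.000
→ CH4S

CH4S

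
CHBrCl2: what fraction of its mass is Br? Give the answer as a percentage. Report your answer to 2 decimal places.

48.77%

Molar mass = 1(12.01) + 1(1.008) + 1(79.90) + 2(35.45) = 163.818 g/mol
Mass of Br per mole = 1 × 79.90 = 79.900 g
% Br = 79.900 / 163.818 × 100 = 48.77%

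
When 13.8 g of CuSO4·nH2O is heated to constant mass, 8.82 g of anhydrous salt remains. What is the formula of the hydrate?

CuSO4·5H2O

Mass of water lost = 13.8 − 8.82 = 4.98 g → 4.98 / 18.02 = 0.2764 mol H2O
Molar mass of CuSO4 = 159.62 g/mol → mol CuSO4 = 8.82 / 159.62 = 0.05526
n = 0.2764 / 0.05526 = 5.00 ≈ 5 → CuSO4·5H2O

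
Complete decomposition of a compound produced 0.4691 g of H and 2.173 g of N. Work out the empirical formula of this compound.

H: 0.4691 g ÷ 1.008 g/mol = 0.4654 mol
N: 2.173 g ÷ 14.01 g/mol = 0.1551 mol
Ratios (÷ 0.1551): H 3.000, N 1.000
≈ 3:1 → H3N

H3N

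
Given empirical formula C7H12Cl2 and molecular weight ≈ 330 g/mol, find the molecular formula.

Empirical-formula mass = 167.07 g/mol
n = 330 / 167.07 = 1.98 ≈ 2
Molecular formula = (C7H12Cl2)2 = C14H24Cl4

C14H24Cl4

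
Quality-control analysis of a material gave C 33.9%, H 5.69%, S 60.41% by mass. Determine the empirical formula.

C3H6S2

Assume 100 g: 33.9 g C, 5.69 g H, 60.41 g S.
C: 33.9 g ÷ 12.01 g/mol = 2.823 mol
H: 5.69 g ÷ 1.008 g/mol = 5.645 mol
S: 60.41 g ÷ 32.07 g/mol = 1.884 mol
Smallest is S at 1.884 mol; normalising gives C 1.498, H 2.997, S 1.000
Multiply by 2: C 3.00, H 5.99, S 2.00 → C3H6S2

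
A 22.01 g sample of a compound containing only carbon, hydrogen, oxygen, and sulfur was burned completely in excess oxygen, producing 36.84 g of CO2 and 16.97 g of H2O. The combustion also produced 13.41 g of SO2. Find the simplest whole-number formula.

mol C = 36.84 / 44.01 = 0.8371; mass C = 0.8371 × 12.01 = 10.05 g
mol H = 2 × (16.97 / 18.02) = 1.883; mass H = 1.883 × 1.008 = 1.899 g
mol S = 13.41 / 64.07 = 0.2093; mass S = 6.712 g
mass O = 22.01 − (18.66) = 3.346 g → mol O = 0.2091
Ratios (÷ 0.2091): C 4.003, H 9.007, O 1.000, S 1.001
Ratio ≈ 4:9:1:1, so the empirical formula is C4H9OS

C4H9OS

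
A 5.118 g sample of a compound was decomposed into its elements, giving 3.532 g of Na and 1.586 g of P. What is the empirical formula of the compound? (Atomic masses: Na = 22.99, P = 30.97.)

Na3P

n(Na) = 3.532/22.99 = 0.1536, n(P) = 1.586/30.97 = 0.05121
Ratios (÷ 0.05121): Na 3.000, P 1.000
Ratio ≈ 3:1, so the empirical formula is Na3P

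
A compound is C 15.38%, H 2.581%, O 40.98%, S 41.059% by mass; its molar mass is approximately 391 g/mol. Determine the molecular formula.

C5H10O10S5

Assume 100 g: 15.38 g C, 2.581 g H, 40.98 g O, 41.059 g S.
n(C) = 15.38/12.01 = 1.281, n(H) = 2.581/1.008 = 2.561, n(O) = 40.98/16.00 = 2.561, n(S) = 41.059/32.07 = 1.28
Ratios (÷ 1.28): C 1.000, H 2.000, O 2.001, S 1.000
≈ 1:2:2:1 → CH2O2S
Empirical-formula mass = 78.10 g/mol
n = 391 / 78.10 = 5.01 ≈ 5
Molecular formula = (CH2O2S)×5 = C5H10O10S5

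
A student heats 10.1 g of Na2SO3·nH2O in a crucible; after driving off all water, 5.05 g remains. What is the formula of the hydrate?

Mass of water lost = 10.1 − 5.05 = 5.05 g → 5.05 / 18.02 = 0.2802 mol H2O
Molar mass of Na2SO3 = 126.05 g/mol → mol Na2SO3 = 5.05 / 126.05 = 0.04006
n = 0.2802 / 0.04006 = 7.00 ≈ 7 → Na2SO3·7H2O

Na2SO3·7H2O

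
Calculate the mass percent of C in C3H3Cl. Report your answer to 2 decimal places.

48.36%

Molar mass = 3(12.01) + 3(1.008) + 1(35.45) = 74.504 g/mol
Mass of C per mole = 3 × 12.01 = 36.030 g
% C = 36.030 / 74.504 × 100 = 48.36%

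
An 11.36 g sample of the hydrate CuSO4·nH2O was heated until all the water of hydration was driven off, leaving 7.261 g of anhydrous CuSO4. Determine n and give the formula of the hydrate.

CuSO4·5H2O

Mass of water lost = 11.36 − 7.261 = 4.099 g → 4.099 / 18.02 = 0.2275 mol H2O
Molar mass of CuSO4 = 159.62 g/mol → mol CuSO4 = 7.261 / 159.62 = 0.04549
n = 0.2275 / 0.04549 = 5.00 ≈ 5 → CuSO4·5H2O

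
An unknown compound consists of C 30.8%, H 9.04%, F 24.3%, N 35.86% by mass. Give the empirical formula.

Assume 100 g: 30.8 g C, 9.04 g H, 24.3 g F, 35.86 g N.
n(C) = 30.8/12.01 = 2.565, n(H) = 9.04/1.008 = 8.968, n(F) = 24.3/19.00 = 1.279, n(N) = 35.86/14.01 = 2.56
Smallest is F at 1.279 mol; normalising gives C 2.005, H 7.012, F 1.000, N 2.001
Ratio ≈ 2:7:1:2, so the empirical formula is C2H7FN2

C2H7FN2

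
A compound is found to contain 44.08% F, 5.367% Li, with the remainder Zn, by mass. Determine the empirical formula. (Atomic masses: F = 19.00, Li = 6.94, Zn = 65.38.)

Assume 100 g: 44.08 g F, 5.367 g Li, 50.553 g Zn.
Moles — F: 44.08 / 19.00 = 2.32 mol; Li: 5.367 / 6.94 = 0.7733 mol; Zn: 50.553 / 65.38 = 0.7732 mol
Ratios (÷ 0.7732): F 3.000, Li 1.000, Zn 1.000
Ratio ≈ 3:1:1, so the empirical formula is F3LiZn

F3LiZn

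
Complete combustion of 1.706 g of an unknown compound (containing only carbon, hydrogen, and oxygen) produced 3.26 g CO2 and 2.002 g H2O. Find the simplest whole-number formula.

mol C = 3.26 / 44.01 = 0.07407; mass C = 0.07407 × 12.01 = 0.8896 g
mol H = 2 × (2.002 / 18.02) = 0.2222; mass H = 0.2222 × 1.008 = 0.2240 g
mass O = 1.706 − (1.114) = 0.5924 g → mol O = 0.03702
Divide by the smallest (0.03702 mol O): C 2.001, H 6.001, O 1.000
≈ 2:6:1 → C2H6O

C2H6O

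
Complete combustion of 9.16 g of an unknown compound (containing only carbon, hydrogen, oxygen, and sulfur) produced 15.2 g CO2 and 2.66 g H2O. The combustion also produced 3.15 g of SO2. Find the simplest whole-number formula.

C7H6O4S

mol C = 15.2 / 44.01 = 0.3454; mass C = 0.3454 × 12.01 = 4.148 g
mol H = 2 × (2.66 / 18.02) = 0.2952; mass H = 0.2952 × 1.008 = 0.2976 g
mol S = 3.15 / 64.07 = 0.04916; mass S = 1.577 g
mass O = 9.16 − (6.022) = 3.138 g → mol O = 0.1961
Divide by the smallest (0.04916 mol S): C 7.025, H 6.005, O 3.989, S 1.000
→ C7H6O4S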